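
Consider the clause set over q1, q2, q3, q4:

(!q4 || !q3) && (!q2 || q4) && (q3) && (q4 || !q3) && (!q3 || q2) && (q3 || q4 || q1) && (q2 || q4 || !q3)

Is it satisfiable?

From the singleton clause (q3), q3 = true.
From the singleton clause (!q4), q4 = false.
But (q4) is also a unit clause — contradiction.
No assignment satisfies every clause.

No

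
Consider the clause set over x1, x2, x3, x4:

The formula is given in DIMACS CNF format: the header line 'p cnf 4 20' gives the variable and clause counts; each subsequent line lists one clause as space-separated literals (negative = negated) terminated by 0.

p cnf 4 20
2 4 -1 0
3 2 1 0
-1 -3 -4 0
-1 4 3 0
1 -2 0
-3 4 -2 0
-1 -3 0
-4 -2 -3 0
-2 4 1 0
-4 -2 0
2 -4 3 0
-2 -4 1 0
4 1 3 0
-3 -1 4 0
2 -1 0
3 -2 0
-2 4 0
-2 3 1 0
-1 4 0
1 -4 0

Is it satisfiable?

Case x1 = False:
The clause (¬x2) is unit, so x2 = False.
The clause (x3) is unit, so x3 = True.
The clause (¬x4) is unit, so x4 = False.
All clauses are satisfied.
A satisfying assignment: x1: False; x2: False; x3: True; x4: False.

Yes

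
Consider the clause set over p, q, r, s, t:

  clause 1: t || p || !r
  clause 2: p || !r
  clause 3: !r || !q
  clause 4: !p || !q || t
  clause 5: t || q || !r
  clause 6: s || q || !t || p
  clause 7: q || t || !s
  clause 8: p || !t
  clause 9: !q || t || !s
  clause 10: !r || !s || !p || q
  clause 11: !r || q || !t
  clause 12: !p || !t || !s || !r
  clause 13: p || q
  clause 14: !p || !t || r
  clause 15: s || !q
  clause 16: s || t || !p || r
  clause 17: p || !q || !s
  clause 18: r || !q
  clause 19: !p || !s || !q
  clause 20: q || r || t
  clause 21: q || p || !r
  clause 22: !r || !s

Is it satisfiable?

No

Suppose p = true.
Suppose r = false.
(!t) alone gives t = false.
(!q) alone gives q = false.
But (q) is also a unit clause — contradiction.
Undo r and try r = true.
(!q) alone gives q = false.
(t) alone gives t = true.
But (!t) is also a unit clause — contradiction.
Neither r = true nor r = false works.
Undo p and try p = false.
(!r) alone gives r = false.
(!t) alone gives t = false.
(q) alone gives q = true.
But (!q) is also a unit clause — contradiction.
Neither p = true nor p = false works.
No assignment satisfies every clause.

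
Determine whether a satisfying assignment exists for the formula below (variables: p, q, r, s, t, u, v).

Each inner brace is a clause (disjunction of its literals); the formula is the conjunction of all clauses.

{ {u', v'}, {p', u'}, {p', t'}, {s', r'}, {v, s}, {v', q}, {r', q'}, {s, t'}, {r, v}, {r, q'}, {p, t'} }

No, unsatisfiable

Branch on u: set u = 0.
Branch on p: set p = 0.
(t') alone gives t = 0.
Branch on s: set s = 0.
(v) alone gives v = 1.
(q) alone gives q = 1.
(r') alone gives r = 0.
Now (r) is unsatisfied and unit — conflict.
Undo s and try s = 1.
(r') alone gives r = 0.
(v) alone gives v = 1.
(q) alone gives q = 1.
Now (q') is unsatisfied and unit — conflict.
Neither s = 1 nor s = 0 works.
Undo p and try p = 1.
(t') alone gives t = 0.
Branch on s: set s = 0.
(v) alone gives v = 1.
(q) alone gives q = 1.
(r') alone gives r = 0.
Now (r) is unsatisfied and unit — conflict.
Undo s and try s = 1.
(r') alone gives r = 0.
(v) alone gives v = 1.
(q) alone gives q = 1.
Now (q') is unsatisfied and unit — conflict.
Neither s = 1 nor s = 0 works.
Neither p = 1 nor p = 0 works.
Undo u and try u = 1.
(v') alone gives v = 0.
(p') alone gives p = 0.
(s) alone gives s = 1.
(r') alone gives r = 0.
Now (r) is unsatisfied and unit — conflict.
Neither u = 1 nor u = 0 works.
No assignment satisfies every clause.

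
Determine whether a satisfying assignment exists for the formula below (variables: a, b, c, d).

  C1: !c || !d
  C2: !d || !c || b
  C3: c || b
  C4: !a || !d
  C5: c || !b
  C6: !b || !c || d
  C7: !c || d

No, unsatisfiable

Try c = false.
The clause (b) is unit, so b = true.
That conflicts with the unit clause (!b).
Undo c and try c = true.
The clause (!d) is unit, so d = false.
That conflicts with the unit clause (d).
Either choice for c ends in contradiction.
No assignment satisfies every clause.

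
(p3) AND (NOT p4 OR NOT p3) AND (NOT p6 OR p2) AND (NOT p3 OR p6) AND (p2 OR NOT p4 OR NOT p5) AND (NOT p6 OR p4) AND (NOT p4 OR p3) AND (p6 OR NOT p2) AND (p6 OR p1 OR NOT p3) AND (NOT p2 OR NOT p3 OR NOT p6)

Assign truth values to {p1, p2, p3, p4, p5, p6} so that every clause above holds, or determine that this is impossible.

UNSATISFIABLE

Unit clause (p3) forces p3 = true.
Unit clause (NOT p4) forces p4 = false.
Unit clause (p6) forces p6 = true.
That conflicts with the unit clause (NOT p6).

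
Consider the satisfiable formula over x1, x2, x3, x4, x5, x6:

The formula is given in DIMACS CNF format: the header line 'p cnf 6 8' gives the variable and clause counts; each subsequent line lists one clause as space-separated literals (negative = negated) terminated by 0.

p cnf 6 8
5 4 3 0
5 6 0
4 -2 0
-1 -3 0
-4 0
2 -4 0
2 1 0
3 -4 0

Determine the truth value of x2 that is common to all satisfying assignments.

False

Suppose x2 = True.
(x4) alone gives x4 = True.
Now (¬x4) is unsatisfied and unit — conflict.
So every satisfying assignment has x2 = False.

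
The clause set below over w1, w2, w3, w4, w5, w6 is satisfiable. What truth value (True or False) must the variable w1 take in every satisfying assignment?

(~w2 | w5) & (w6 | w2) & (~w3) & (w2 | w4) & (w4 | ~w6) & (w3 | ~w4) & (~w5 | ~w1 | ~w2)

Suppose w1 = 1.
The clause (~w3) is unit, so w3 = 0.
The clause (~w4) is unit, so w4 = 0.
The clause (w2) is unit, so w2 = 1.
The clause (w5) is unit, so w5 = 1.
But (~w5) is also a unit clause — contradiction.
So every satisfying assignment has w1 = False.

False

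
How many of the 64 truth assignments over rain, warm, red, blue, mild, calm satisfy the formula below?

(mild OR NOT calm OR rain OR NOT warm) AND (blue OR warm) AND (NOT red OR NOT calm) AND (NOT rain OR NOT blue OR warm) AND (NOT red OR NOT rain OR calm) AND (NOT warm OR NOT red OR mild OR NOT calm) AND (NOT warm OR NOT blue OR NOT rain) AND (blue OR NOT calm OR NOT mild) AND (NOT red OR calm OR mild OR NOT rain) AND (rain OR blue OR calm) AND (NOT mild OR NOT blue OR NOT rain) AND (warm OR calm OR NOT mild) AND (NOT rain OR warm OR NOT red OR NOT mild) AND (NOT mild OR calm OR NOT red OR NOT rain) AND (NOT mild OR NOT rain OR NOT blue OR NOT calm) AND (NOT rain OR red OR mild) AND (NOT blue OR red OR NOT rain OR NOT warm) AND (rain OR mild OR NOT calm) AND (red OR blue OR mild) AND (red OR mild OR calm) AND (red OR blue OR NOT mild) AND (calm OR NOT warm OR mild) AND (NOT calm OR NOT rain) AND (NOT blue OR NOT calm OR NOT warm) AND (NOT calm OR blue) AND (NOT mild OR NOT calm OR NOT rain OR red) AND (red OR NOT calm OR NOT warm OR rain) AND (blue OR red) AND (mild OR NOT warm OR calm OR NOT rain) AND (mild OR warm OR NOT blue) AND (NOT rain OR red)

There are 2^6 = 64 truth assignments over (rain, warm, red, blue, mild, calm).
Split on warm. With warm = true, the clauses containing warm are satisfied and NOT warm drops from the rest; 2 of the 2^5 = 32 assignments to the other variables satisfy what remains.
With warm = false, by the same count on the reduced clause set, 1 assignment works.
Total: 2 + 1 = 3.

3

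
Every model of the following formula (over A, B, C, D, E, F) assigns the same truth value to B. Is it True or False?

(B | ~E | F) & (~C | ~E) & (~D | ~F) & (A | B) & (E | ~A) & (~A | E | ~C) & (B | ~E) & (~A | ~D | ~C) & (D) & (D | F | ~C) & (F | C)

True

Suppose B = 0.
(A) alone gives A = 1.
(E) alone gives E = 1.
But (~E) is also a unit clause — contradiction.
So every satisfying assignment has B = True.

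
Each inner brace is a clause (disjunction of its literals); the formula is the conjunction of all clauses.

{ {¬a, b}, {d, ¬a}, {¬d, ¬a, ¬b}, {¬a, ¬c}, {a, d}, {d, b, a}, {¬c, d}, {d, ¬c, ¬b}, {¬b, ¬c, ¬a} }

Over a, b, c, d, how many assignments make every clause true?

There are 2^4 = 16 truth assignments over (a, b, c, d).
Split on a. With a = True, the clauses containing a are satisfied and ¬a drops from the rest; 0 of the 2^3 = 8 assignments to the other variables satisfy what remains.
With a = False, by the same count on the reduced clause set, 4 assignments work.
Total: 0 + 4 = 4.

4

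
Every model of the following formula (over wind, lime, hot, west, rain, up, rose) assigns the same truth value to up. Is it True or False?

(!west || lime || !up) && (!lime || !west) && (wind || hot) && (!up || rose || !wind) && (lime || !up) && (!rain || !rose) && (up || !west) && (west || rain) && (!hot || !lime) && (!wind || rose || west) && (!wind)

Suppose up = true.
The clause (lime) is unit, so lime = true.
The clause (!west) is unit, so west = false.
The clause (rain) is unit, so rain = true.
The clause (!rose) is unit, so rose = false.
The clause (!wind) is unit, so wind = false.
The clause (hot) is unit, so hot = true.
That conflicts with the unit clause (!hot).
So every satisfying assignment has up = False.

False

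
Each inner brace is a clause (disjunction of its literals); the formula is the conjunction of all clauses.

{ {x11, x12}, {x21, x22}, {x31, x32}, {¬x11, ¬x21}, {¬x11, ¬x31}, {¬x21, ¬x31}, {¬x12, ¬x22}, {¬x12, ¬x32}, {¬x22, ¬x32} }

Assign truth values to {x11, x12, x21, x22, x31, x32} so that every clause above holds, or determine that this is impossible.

UNSATISFIABLE

Suppose x11 = True.
From the singleton clause (¬x21), x21 = False.
From the singleton clause (x22), x22 = True.
From the singleton clause (¬x31), x31 = False.
From the singleton clause (x32), x32 = True.
Now (¬x32) is unsatisfied and unit — conflict.
Backtrack on x11: now try x11 = False.
From the singleton clause (x12), x12 = True.
From the singleton clause (¬x22), x22 = False.
From the singleton clause (x21), x21 = True.
From the singleton clause (¬x31), x31 = False.
From the singleton clause (x32), x32 = True.
Now (¬x32) is unsatisfied and unit — conflict.
Neither x11 = True nor x11 = False works.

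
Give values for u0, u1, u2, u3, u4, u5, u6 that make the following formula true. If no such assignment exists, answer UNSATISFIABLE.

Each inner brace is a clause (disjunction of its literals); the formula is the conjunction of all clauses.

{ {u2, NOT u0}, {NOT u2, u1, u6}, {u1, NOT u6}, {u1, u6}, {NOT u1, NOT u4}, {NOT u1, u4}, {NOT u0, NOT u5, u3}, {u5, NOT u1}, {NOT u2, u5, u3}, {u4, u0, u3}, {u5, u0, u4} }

Suppose u2 = true.
Suppose u1 = true.
From the singleton clause (NOT u4), u4 = false.
Now (u4) is unsatisfied and unit — conflict.
So u1 must be the other value — set u1 = false.
From the singleton clause (u6), u6 = true.
Now (NOT u6) is unsatisfied and unit — conflict.
Neither u1 = true nor u1 = false works.
So u2 must be the other value — set u2 = false.
From the singleton clause (NOT u0), u0 = false.
Suppose u1 = true.
From the singleton clause (NOT u4), u4 = false.
Now (u4) is unsatisfied and unit — conflict.
So u1 must be the other value — set u1 = false.
From the singleton clause (NOT u6), u6 = false.
Now (u6) is unsatisfied and unit — conflict.
Neither u1 = true nor u1 = false works.
Neither u2 = true nor u2 = false works.

UNSATISFIABLE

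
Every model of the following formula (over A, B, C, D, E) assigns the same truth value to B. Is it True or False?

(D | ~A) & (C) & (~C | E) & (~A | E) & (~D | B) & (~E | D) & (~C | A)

True

Suppose B = 0.
Unit clause (C) forces C = 1.
Unit clause (E) forces E = 1.
Unit clause (~D) forces D = 0.
Now (D) is unsatisfied and unit — conflict.
So every satisfying assignment has B = True.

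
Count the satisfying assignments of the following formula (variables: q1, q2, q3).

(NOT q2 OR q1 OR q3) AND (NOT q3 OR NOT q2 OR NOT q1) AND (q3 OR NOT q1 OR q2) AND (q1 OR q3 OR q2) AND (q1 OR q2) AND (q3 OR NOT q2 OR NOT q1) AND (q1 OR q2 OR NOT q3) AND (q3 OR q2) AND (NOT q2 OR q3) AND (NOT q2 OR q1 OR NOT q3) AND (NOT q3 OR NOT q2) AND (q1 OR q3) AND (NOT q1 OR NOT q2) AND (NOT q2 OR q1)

There are 2^3 = 8 truth assignments over (q1, q2, q3).
Check each against the 14 clauses (columns in the order q1, q2, q3):
  F F F  ✗ fails (q1 OR q3 OR q2)
  F F T  ✗ fails (q1 OR q2)
  F T F  ✗ fails (NOT q2 OR q1 OR q3)
  F T T  ✗ fails (NOT q2 OR q1 OR NOT q3)
  T F F  ✗ fails (q3 OR NOT q1 OR q2)
  T F T  ✓ satisfies all
  T T F  ✗ fails (q3 OR NOT q2 OR NOT q1)
  T T T  ✗ fails (NOT q3 OR NOT q2 OR NOT q1)
1 of the 8 rows is a model.

1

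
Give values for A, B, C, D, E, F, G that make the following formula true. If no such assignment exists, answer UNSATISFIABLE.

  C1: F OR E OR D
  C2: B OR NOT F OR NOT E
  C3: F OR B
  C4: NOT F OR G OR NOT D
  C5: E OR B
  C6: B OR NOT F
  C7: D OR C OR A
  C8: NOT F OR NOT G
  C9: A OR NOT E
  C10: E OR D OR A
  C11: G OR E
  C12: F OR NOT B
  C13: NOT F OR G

UNSATISFIABLE

Branch on F: set F = true.
From the singleton clause (B), B = true.
From the singleton clause (NOT G), G = false.
But (G) is also a unit clause — contradiction.
Undo F and try F = false.
From the singleton clause (B), B = true.
But (NOT B) is also a unit clause — contradiction.
Either choice for F ends in contradiction.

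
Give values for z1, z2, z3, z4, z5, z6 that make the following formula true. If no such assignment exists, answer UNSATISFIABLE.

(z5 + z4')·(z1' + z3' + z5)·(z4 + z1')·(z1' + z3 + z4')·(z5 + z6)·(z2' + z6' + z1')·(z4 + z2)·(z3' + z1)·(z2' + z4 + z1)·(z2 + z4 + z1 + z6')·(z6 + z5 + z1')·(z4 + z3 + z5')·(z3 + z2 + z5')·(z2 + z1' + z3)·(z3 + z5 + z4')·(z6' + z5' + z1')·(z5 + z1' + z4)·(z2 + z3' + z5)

z1: 0, z2: 1, z3: 0, z4: 1, z5: 1, z6: 1

Branch on z5: set z5 = 1.
Branch on z4: set z4 = 1.
Branch on z1: set z1 = 0.
From the singleton clause (z3'), z3 = 0.
From the singleton clause (z2), z2 = 1.
All clauses hold; z6 can take either value.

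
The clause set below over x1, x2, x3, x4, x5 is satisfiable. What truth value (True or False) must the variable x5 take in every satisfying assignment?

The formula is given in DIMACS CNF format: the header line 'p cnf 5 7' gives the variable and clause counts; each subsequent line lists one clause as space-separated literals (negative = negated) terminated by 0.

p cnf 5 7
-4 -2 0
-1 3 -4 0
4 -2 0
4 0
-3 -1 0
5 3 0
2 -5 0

Suppose x5 = True.
(x4) alone gives x4 = True.
(¬x2) alone gives x2 = False.
That conflicts with the unit clause (x2).
So every satisfying assignment has x5 = False.

False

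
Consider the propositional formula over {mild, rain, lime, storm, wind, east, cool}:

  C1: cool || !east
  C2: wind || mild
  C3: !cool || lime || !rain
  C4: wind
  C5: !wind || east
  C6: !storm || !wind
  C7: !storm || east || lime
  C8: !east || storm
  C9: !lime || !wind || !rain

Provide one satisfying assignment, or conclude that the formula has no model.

(wind) alone gives wind = true.
(east) alone gives east = true.
(cool) alone gives cool = true.
(!storm) alone gives storm = false.
Now (storm) is unsatisfied and unit — conflict.

UNSATISFIABLE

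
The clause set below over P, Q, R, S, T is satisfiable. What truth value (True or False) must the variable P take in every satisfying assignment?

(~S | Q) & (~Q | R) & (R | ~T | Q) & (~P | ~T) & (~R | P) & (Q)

Suppose P = 0.
From the singleton clause (~R), R = 0.
From the singleton clause (~Q), Q = 0.
Now (Q) is unsatisfied and unit — conflict.
So every satisfying assignment has P = True.

True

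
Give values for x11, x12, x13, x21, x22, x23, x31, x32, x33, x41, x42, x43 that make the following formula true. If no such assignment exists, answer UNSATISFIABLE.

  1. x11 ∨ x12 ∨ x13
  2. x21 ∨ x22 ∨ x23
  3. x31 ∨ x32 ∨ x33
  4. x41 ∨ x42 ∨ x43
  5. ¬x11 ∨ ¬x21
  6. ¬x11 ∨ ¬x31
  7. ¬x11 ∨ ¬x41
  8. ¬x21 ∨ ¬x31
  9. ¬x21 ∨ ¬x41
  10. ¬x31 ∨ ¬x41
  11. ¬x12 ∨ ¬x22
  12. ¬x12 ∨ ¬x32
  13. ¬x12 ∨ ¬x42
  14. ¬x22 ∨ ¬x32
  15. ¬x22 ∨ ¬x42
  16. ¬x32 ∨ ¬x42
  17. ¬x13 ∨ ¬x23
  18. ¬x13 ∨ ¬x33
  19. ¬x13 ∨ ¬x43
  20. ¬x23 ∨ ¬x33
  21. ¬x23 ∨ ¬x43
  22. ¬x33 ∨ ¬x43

Try x11 = False.
Try x12 = True.
Unit clause (¬x22) forces x22 = False.
Unit clause (¬x32) forces x32 = False.
Unit clause (¬x42) forces x42 = False.
Try x21 = True.
Unit clause (¬x31) forces x31 = False.
Unit clause (x33) forces x33 = True.
Unit clause (¬x41) forces x41 = False.
Unit clause (x43) forces x43 = True.
That conflicts with the unit clause (¬x43).
Undo x21 and try x21 = False.
Unit clause (x23) forces x23 = True.
Unit clause (¬x13) forces x13 = False.
Unit clause (¬x33) forces x33 = False.
Unit clause (x31) forces x31 = True.
Unit clause (¬x41) forces x41 = False.
Unit clause (x43) forces x43 = True.
That conflicts with the unit clause (¬x43).
Both values of x21 lead to a conflict.
Undo x12 and try x12 = False.
Unit clause (x13) forces x13 = True.
Unit clause (¬x23) forces x23 = False.
Unit clause (¬x33) forces x33 = False.
Unit clause (¬x43) forces x43 = False.
Try x21 = True.
Unit clause (¬x31) forces x31 = False.
Unit clause (x32) forces x32 = True.
Unit clause (¬x41) forces x41 = False.
Unit clause (x42) forces x42 = True.
That conflicts with the unit clause (¬x42).
Undo x21 and try x21 = False.
Unit clause (x22) forces x22 = True.
Unit clause (¬x32) forces x32 = False.
Unit clause (x31) forces x31 = True.
Unit clause (¬x41) forces x41 = False.
Unit clause (x42) forces x42 = True.
That conflicts with the unit clause (¬x42).
Both values of x21 lead to a conflict.
Both values of x12 lead to a conflict.
Undo x11 and try x11 = True.
Unit clause (¬x21) forces x21 = False.
Unit clause (¬x31) forces x31 = False.
Unit clause (¬x41) forces x41 = False.
Try x22 = True.
Unit clause (¬x12) forces x12 = False.
Unit clause (¬x32) forces x32 = False.
Unit clause (x33) forces x33 = True.
Unit clause (¬x42) forces x42 = False.
Unit clause (x43) forces x43 = True.
That conflicts with the unit clause (¬x43).
Undo x22 and try x22 = False.
Unit clause (x23) forces x23 = True.
Unit clause (¬x13) forces x13 = False.
Unit clause (¬x33) forces x33 = False.
Unit clause (x32) forces x32 = True.
Unit clause (¬x12) forces x12 = False.
Unit clause (¬x42) forces x42 = False.
Unit clause (x43) forces x43 = True.
That conflicts with the unit clause (¬x43).
Both values of x22 lead to a conflict.
Both values of x11 lead to a conflict.

UNSATISFIABLE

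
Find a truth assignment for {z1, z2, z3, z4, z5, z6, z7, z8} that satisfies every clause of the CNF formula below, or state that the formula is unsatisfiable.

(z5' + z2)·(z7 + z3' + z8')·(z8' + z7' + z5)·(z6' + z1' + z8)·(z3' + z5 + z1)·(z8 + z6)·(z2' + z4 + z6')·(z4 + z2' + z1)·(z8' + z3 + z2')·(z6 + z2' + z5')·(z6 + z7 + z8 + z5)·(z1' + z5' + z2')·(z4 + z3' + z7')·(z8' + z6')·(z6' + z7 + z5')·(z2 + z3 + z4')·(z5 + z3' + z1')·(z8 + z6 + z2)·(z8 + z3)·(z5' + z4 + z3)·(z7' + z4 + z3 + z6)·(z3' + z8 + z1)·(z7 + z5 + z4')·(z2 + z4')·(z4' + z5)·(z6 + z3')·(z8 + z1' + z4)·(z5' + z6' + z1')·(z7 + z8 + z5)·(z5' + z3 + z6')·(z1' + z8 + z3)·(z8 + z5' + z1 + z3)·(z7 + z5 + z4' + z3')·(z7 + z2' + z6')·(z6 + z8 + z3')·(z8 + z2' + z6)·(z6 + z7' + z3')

Case z5 = 0:
(z4') alone gives z4 = 0.
Case z8 = 1:
(z7') alone gives z7 = 0.
(z3') alone gives z3 = 0.
(z2') alone gives z2 = 0.
(z6') alone gives z6 = 0.
Every clause is now satisfied; z1 is unconstrained.

z1 ↦ 0,  z2 ↦ 0,  z3 ↦ 0,  z4 ↦ 0,  z5 ↦ 0,  z6 ↦ 0,  z7 ↦ 0,  z8 ↦ 1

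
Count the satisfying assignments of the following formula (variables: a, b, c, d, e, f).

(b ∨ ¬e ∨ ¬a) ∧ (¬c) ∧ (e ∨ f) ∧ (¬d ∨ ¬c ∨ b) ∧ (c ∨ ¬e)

8

There are 2^6 = 64 truth assignments over (a, b, c, d, e, f).
Split on f. With f = True, the clauses containing f are satisfied and ¬f drops from the rest; 8 of the 2^5 = 32 assignments to the other variables satisfy what remains.
With f = False, by the same count on the reduced clause set, 0 assignments work.
Total: 8 + 0 = 8.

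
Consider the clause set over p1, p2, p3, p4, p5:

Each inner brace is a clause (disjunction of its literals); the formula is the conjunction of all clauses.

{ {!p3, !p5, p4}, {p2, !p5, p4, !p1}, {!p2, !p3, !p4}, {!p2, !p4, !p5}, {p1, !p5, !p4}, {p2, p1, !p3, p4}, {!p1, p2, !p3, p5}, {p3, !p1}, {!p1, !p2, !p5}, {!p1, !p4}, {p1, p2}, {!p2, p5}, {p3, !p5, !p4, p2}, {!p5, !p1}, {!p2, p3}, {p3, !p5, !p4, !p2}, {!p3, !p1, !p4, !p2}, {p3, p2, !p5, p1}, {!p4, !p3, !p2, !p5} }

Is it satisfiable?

Case p3 = true:
Case p5 = false:
(!p2) alone gives p2 = false.
(!p1) alone gives p1 = false.
But (p1) is also a unit clause — contradiction.
Backtrack on p5: now try p5 = true.
(p4) alone gives p4 = true.
(!p2) alone gives p2 = false.
(p1) alone gives p1 = true.
But (!p1) is also a unit clause — contradiction.
Neither p5 = true nor p5 = false works.
Backtrack on p3: now try p3 = false.
(!p1) alone gives p1 = false.
(p2) alone gives p2 = true.
But (!p2) is also a unit clause — contradiction.
Neither p3 = true nor p3 = false works.
No assignment satisfies every clause.

No, unsatisfiable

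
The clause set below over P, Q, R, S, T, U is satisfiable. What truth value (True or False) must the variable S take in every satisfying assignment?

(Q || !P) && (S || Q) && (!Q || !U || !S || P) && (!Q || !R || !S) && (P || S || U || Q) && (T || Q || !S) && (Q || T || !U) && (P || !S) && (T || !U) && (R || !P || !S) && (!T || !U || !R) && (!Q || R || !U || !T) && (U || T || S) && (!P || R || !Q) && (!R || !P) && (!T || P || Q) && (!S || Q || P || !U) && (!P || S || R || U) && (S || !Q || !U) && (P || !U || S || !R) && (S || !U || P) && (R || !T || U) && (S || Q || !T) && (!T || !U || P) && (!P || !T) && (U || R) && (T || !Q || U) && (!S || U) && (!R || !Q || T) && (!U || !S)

Suppose S = true.
(P) alone gives P = true.
(Q) alone gives Q = true.
(!R) alone gives R = false.
But (R) is also a unit clause — contradiction.
So every satisfying assignment has S = False.

False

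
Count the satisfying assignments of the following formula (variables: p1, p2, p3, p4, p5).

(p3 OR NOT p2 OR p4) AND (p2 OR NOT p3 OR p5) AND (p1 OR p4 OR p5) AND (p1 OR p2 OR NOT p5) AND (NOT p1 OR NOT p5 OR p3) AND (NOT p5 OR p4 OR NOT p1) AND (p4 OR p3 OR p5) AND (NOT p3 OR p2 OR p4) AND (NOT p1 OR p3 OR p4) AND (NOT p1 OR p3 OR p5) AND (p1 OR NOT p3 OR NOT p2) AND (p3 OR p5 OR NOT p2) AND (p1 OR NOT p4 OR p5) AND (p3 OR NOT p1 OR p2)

5

There are 2^5 = 32 truth assignments over (p1, p2, p3, p4, p5).
Split on p5. With p5 = true, the clauses containing p5 are satisfied and NOT p5 drops from the rest; 3 of the 2^4 = 16 assignments to the other variables satisfy what remains.
With p5 = false, by the same count on the reduced clause set, 2 assignments work.
(One model: p1=F, p2=T, p3=F, p4=T, p5=T.)
Total: 3 + 2 = 5.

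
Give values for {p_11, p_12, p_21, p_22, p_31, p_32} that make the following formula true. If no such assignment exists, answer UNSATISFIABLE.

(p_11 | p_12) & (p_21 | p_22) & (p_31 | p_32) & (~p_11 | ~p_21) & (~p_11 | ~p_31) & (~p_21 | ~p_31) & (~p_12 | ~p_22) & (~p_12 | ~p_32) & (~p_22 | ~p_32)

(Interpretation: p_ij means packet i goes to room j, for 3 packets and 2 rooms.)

UNSATISFIABLE

Branch on p_11: set p_11 = 1.
(~p_21) alone gives p_21 = 0.
(p_22) alone gives p_22 = 1.
(~p_31) alone gives p_31 = 0.
(p_32) alone gives p_32 = 1.
Now (~p_32) is unsatisfied and unit — conflict.
Undo p_11 and try p_11 = 0.
(p_12) alone gives p_12 = 1.
(~p_22) alone gives p_22 = 0.
(p_21) alone gives p_21 = 1.
(~p_31) alone gives p_31 = 0.
(p_32) alone gives p_32 = 1.
Now (~p_32) is unsatisfied and unit — conflict.
Neither p_11 = 1 nor p_11 = 0 works.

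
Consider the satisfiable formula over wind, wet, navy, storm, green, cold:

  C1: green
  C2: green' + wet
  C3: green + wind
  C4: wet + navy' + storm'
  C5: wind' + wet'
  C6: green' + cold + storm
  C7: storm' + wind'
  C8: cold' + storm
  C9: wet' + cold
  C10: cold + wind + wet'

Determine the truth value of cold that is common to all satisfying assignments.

True

Suppose cold = 0.
Unit clause (green) forces green = 1.
Unit clause (wet) forces wet = 1.
That conflicts with the unit clause (wet').
So every satisfying assignment has cold = True.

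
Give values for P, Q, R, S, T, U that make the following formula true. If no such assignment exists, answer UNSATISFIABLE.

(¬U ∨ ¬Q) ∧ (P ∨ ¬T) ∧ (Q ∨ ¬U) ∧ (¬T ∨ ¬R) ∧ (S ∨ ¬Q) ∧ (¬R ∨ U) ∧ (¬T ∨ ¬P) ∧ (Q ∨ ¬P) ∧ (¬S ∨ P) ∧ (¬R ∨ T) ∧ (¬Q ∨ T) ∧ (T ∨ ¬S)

P ↦ False; Q ↦ False; R ↦ False; S ↦ False; T ↦ False; U ↦ False

Branch on U: set U = False.
From the singleton clause (¬R), R = False.
Branch on P: set P = False.
From the singleton clause (¬T), T = False.
From the singleton clause (¬S), S = False.
From the singleton clause (¬Q), Q = False.
Every clause now holds.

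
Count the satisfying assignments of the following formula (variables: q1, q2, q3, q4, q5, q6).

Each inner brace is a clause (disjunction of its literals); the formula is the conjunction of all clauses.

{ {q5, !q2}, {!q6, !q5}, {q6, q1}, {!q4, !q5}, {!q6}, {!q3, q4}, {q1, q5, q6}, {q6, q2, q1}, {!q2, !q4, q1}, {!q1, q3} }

1

There are 2^6 = 64 truth assignments over (q1, q2, q3, q4, q5, q6).
Split on q6. With q6 = true, the clauses containing q6 are satisfied and !q6 drops from the rest; 0 of the 2^5 = 32 assignments to the other variables satisfy what remains.
With q6 = false, by the same count on the reduced clause set, 1 assignment works.
Total: 0 + 1 = 1.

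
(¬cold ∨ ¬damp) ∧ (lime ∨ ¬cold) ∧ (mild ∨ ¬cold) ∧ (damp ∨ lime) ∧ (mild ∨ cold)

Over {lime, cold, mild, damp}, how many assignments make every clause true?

There are 2^4 = 16 truth assignments over (lime, cold, mild, damp).
Split on mild. With mild = True, the clauses containing mild are satisfied and ¬mild drops from the rest; 4 of the 2^3 = 8 assignments to the other variables satisfy what remains.
With mild = False, by the same count on the reduced clause set, 0 assignments work.
Total: 4 + 0 = 4.

4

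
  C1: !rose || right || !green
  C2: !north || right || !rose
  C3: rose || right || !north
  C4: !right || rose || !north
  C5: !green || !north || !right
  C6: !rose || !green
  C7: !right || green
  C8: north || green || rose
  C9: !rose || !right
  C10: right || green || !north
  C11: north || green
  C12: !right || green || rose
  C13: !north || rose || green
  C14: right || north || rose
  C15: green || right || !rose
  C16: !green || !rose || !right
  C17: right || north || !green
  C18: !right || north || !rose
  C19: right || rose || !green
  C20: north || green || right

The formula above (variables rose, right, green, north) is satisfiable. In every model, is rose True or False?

Suppose rose = true.
The clause (!green) is unit, so green = false.
The clause (!right) is unit, so right = false.
But (right) is also a unit clause — contradiction.
So every satisfying assignment has rose = False.

False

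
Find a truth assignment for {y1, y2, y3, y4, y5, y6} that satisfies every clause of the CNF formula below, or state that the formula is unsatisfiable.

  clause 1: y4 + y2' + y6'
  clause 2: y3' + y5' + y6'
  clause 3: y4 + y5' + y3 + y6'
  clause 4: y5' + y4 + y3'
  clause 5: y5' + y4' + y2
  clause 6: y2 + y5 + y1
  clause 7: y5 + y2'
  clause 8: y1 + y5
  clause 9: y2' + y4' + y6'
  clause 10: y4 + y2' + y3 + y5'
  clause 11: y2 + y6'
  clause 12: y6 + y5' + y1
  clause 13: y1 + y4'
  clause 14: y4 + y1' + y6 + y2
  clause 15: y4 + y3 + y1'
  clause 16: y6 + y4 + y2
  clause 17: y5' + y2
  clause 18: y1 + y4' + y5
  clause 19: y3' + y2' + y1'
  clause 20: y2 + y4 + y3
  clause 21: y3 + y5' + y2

y1 ↦ 1, y2 ↦ 0, y3 ↦ 1, y4 ↦ 1, y5 ↦ 0, y6 ↦ 0

Branch on y5: set y5 = 0.
From the singleton clause (y2'), y2 = 0.
From the singleton clause (y1), y1 = 1.
From the singleton clause (y6'), y6 = 0.
From the singleton clause (y4), y4 = 1.
No clause remains; y3 is free.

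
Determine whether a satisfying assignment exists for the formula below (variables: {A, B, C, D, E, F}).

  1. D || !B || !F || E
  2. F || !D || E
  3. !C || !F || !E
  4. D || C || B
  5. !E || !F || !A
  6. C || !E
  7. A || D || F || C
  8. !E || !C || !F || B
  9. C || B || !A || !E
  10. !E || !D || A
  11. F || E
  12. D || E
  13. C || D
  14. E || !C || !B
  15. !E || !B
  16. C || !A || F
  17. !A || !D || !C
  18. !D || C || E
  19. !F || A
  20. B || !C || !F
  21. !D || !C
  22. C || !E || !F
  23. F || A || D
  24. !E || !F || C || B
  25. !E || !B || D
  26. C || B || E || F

Suppose C = true.
The clause (!D) is unit, so D = false.
The clause (E) is unit, so E = true.
The clause (!F) is unit, so F = false.
The clause (!B) is unit, so B = false.
The clause (A) is unit, so A = true.
All clauses are satisfied.
A satisfying assignment: A: true, B: false, C: true, D: false, E: true, F: false.

Yes, satisfiable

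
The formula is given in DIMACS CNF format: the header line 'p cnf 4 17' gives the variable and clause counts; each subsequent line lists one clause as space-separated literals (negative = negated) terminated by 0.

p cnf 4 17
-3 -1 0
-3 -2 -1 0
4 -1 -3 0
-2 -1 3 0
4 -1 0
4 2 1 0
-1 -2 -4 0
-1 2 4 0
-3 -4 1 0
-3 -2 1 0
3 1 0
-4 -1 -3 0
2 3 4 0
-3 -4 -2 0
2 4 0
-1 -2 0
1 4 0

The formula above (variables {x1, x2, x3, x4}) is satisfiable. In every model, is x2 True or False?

Suppose x2 = True.
From the singleton clause (¬x1), x1 = False.
From the singleton clause (¬x3), x3 = False.
But (x3) is also a unit clause — contradiction.
So every satisfying assignment has x2 = False.

False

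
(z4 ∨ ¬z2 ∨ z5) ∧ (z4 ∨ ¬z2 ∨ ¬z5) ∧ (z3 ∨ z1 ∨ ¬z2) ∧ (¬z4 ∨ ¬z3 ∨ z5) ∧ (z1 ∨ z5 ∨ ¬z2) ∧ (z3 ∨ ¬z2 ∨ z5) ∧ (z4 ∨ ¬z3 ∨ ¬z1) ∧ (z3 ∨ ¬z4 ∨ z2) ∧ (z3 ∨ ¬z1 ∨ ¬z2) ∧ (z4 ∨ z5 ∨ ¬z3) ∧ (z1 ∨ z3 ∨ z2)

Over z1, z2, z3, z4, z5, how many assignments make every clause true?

There are 2^5 = 32 truth assignments over (z1, z2, z3, z4, z5).
Split on z2. With z2 = True, the clauses containing z2 are satisfied and ¬z2 drops from the rest; 2 of the 2^4 = 16 assignments to the other variables satisfy what remains.
With z2 = False, by the same count on the reduced clause set, 5 assignments work.
(One model: z1=F, z2=F, z3=T, z4=F, z5=T.)
Total: 2 + 5 = 7.

7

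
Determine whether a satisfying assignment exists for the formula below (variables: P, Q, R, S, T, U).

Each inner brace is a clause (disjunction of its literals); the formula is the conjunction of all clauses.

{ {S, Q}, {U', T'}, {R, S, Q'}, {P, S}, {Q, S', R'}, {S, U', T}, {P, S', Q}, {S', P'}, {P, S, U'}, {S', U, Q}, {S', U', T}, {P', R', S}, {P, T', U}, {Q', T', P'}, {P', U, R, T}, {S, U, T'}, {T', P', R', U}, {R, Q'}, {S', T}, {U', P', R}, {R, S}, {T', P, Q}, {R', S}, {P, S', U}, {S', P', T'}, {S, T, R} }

No, unsatisfiable

Case S = 1:
(P') alone gives P = 0.
(Q) alone gives Q = 1.
(R) alone gives R = 1.
(T) alone gives T = 1.
(U') alone gives U = 0.
Now (U) is unsatisfied and unit — conflict.
Backtrack on S: now try S = 0.
(Q) alone gives Q = 1.
(R) alone gives R = 1.
Now (R') is unsatisfied and unit — conflict.
Both values of S lead to a conflict.
No assignment satisfies every clause.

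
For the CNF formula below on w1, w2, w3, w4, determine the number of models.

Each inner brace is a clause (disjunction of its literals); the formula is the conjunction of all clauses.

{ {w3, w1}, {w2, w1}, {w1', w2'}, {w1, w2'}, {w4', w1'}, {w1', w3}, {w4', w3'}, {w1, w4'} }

There are 2^4 = 16 truth assignments over (w1, w2, w3, w4).
Split on w3. With w3 = 1, the clauses containing w3 are satisfied and w3' drops from the rest; 1 of the 2^3 = 8 assignments to the other variables satisfy what remains.
With w3 = 0, by the same count on the reduced clause set, 0 assignments work.
(One model: w1=T, w2=F, w3=T, w4=F.)
Total: 1 + 0 = 1.

1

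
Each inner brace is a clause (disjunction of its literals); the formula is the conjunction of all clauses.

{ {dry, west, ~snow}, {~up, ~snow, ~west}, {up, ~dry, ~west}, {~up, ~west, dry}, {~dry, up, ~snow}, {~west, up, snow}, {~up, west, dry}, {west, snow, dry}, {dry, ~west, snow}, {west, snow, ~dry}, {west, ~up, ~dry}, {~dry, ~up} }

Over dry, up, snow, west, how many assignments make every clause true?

There are 2^4 = 16 truth assignments over (dry, up, snow, west).
Check each against the 12 clauses (columns in the order dry, up, snow, west):
  F F F F  ✗ fails (west | snow | dry)
  F F F T  ✗ fails (~west | up | snow)
  F F T F  ✗ fails (dry | west | ~snow)
  F F T T  ✓ satisfies all
  F T F F  ✗ fails (~up | west | dry)
  F T F T  ✗ fails (~up | ~west | dry)
  F T T F  ✗ fails (dry | west | ~snow)
  F T T T  ✗ fails (~up | ~snow | ~west)
  T F F F  ✗ fails (west | snow | ~dry)
  T F F T  ✗ fails (up | ~dry | ~west)
  T F T F  ✗ fails (~dry | up | ~snow)
  T F T T  ✗ fails (up | ~dry | ~west)
  T T F F  ✗ fails (west | snow | ~dry)
  T T F T  ✗ fails (~dry | ~up)
  T T T F  ✗ fails (west | ~up | ~dry)
  T T T T  ✗ fails (~up | ~snow | ~west)
1 of the 16 rows is a model.

1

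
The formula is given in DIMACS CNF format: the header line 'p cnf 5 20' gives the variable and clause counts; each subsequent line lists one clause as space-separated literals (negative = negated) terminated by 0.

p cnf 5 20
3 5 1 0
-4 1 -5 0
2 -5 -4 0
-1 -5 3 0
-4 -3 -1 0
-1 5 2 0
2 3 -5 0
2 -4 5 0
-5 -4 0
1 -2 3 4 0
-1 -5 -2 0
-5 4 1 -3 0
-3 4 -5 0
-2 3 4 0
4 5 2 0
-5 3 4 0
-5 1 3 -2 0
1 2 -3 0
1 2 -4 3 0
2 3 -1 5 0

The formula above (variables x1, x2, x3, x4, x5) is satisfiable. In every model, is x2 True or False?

True

Suppose x2 = False.
Case x5 = False:
From the singleton clause (¬x1), x1 = False.
From the singleton clause (x3), x3 = True.
That conflicts with the unit clause (¬x3).
Backtrack on x5: now try x5 = True.
From the singleton clause (¬x4), x4 = False.
From the singleton clause (x3), x3 = True.
That conflicts with the unit clause (¬x3).
Neither x5 = True nor x5 = False works.
So every satisfying assignment has x2 = True.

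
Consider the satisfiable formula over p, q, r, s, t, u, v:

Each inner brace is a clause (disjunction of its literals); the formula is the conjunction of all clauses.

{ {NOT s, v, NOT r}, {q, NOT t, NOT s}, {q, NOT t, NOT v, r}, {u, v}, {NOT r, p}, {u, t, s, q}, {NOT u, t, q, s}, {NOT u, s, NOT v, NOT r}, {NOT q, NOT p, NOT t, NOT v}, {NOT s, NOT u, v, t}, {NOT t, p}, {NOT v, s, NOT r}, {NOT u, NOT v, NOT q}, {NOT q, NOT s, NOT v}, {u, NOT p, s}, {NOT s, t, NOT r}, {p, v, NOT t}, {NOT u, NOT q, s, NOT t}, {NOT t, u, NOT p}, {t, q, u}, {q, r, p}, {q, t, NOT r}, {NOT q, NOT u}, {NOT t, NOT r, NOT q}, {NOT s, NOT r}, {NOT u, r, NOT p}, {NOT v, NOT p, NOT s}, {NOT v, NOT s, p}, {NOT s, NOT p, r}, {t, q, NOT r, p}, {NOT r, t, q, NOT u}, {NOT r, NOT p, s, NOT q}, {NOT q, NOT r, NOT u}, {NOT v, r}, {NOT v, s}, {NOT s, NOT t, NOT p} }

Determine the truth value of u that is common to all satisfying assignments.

True

Suppose u = false.
(v) alone gives v = true.
(r) alone gives r = true.
(p) alone gives p = true.
(s) alone gives s = true.
But (NOT s) is also a unit clause — contradiction.
So every satisfying assignment has u = True.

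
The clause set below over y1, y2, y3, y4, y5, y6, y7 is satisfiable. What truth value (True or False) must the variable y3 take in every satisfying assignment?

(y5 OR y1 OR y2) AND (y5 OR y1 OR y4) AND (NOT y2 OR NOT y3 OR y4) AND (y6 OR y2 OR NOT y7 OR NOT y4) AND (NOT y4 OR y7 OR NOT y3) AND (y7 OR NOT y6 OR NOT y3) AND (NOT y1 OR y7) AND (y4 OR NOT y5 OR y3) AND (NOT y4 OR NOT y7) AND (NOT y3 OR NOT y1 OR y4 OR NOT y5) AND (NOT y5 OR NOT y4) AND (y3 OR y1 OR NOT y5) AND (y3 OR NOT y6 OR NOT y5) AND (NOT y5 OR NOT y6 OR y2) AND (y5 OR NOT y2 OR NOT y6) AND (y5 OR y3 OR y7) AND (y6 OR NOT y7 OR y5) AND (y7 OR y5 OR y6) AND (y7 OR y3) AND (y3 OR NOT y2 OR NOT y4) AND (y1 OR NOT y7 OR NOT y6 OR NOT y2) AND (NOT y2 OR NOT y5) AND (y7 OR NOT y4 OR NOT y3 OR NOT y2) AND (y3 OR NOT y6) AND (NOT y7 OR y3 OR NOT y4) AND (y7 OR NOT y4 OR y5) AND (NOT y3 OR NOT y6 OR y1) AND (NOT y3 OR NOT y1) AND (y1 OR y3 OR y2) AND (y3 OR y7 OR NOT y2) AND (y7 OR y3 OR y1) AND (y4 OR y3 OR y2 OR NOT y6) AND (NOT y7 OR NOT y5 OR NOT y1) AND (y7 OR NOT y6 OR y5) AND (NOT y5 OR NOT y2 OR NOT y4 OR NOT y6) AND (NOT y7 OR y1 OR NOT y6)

Suppose y3 = false.
(y7) alone gives y7 = true.
(NOT y4) alone gives y4 = false.
(NOT y5) alone gives y5 = false.
(y1) alone gives y1 = true.
(y6) alone gives y6 = true.
But (NOT y6) is also a unit clause — contradiction.
So every satisfying assignment has y3 = True.

True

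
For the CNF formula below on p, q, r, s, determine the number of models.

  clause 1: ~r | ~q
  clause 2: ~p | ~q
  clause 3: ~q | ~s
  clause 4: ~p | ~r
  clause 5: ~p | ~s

6

There are 2^4 = 16 truth assignments over (p, q, r, s).
Check each against the 5 clauses (columns in the order p, q, r, s):
  F F F F  ✓ satisfies all
  F F F T  ✓ satisfies all
  F F T F  ✓ satisfies all
  F F T T  ✓ satisfies all
  F T F F  ✓ satisfies all
  F T F T  ✗ fails (~q | ~s)
  F T T F  ✗ fails (~r | ~q)
  F T T T  ✗ fails (~r | ~q)
  T F F F  ✓ satisfies all
  T F F T  ✗ fails (~p | ~s)
  T F T F  ✗ fails (~p | ~r)
  T F T T  ✗ fails (~p | ~r)
  T T F F  ✗ fails (~p | ~q)
  T T F T  ✗ fails (~p | ~q)
  T T T F  ✗ fails (~r | ~q)
  T T T T  ✗ fails (~r | ~q)
6 of the 16 rows are models.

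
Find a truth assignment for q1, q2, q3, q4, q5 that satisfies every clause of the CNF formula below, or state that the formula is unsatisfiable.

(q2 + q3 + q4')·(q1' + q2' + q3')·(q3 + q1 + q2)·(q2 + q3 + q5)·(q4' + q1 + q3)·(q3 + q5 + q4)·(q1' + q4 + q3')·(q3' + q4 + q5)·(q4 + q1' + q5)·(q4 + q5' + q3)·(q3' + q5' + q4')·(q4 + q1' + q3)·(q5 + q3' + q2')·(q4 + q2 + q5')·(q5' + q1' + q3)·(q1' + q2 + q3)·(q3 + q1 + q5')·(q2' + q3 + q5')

q1: 1,  q2: 0,  q3: 1,  q4: 1,  q5: 0

Branch on q2: set q2 = 0.
Branch on q3: set q3 = 1.
Branch on q1: set q1 = 1.
From the singleton clause (q4), q4 = 1.
From the singleton clause (q5'), q5 = 0.
Every clause now holds.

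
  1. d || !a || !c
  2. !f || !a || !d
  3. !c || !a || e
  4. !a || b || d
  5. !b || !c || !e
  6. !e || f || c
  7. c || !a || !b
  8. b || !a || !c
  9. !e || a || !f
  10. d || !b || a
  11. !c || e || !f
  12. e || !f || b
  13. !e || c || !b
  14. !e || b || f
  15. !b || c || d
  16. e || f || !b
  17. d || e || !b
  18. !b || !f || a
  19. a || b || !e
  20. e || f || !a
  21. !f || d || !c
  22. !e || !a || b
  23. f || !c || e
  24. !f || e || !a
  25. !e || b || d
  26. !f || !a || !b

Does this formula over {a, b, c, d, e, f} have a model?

Satisfiable

Suppose d = false.
Suppose a = false.
Unit clause (!b) forces b = false.
Unit clause (!e) forces e = false.
Unit clause (!f) forces f = false.
Unit clause (!c) forces c = false.
This assignment satisfies each clause.
A satisfying assignment: a: false; b: false; c: false; d: false; e: false; f: false.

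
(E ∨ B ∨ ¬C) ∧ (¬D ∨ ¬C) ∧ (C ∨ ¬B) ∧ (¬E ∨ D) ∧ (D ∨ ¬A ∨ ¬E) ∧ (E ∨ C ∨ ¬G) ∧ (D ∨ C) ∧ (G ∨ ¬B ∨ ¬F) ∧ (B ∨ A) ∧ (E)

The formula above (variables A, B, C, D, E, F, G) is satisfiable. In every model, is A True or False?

True

Suppose A = False.
(B) alone gives B = True.
(C) alone gives C = True.
(¬D) alone gives D = False.
(¬E) alone gives E = False.
That conflicts with the unit clause (E).
So every satisfying assignment has A = True.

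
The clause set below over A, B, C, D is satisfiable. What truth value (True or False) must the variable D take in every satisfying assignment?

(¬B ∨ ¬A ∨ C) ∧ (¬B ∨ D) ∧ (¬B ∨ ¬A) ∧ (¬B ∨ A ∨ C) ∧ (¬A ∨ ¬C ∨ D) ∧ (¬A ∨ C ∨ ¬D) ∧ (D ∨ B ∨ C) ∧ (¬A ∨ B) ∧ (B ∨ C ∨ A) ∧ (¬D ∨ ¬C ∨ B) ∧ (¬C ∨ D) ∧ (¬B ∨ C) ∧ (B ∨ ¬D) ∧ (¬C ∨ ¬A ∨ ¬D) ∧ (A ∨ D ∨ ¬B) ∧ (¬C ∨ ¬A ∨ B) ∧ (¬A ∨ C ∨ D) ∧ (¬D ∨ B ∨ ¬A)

True

Suppose D = False.
The clause (¬B) is unit, so B = False.
The clause (C) is unit, so C = True.
That conflicts with the unit clause (¬C).
So every satisfying assignment has D = True.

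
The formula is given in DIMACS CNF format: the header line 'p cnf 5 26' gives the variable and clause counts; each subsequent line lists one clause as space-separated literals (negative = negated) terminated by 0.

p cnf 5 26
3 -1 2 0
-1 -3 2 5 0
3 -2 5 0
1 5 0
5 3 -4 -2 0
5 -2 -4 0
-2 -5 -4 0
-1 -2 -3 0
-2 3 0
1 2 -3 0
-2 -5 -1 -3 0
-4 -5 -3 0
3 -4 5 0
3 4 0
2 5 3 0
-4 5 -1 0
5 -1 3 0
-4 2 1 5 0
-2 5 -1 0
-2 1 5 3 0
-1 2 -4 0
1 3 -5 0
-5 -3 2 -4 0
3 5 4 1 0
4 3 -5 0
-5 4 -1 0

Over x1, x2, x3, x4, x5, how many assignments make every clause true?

There are 2^5 = 32 truth assignments over (x1, x2, x3, x4, x5).
Split on x5. With x5 = True, the clauses containing x5 are satisfied and ¬x5 drops from the rest; 1 of the 2^4 = 16 assignments to the other variables satisfy what remains.
With x5 = False, by the same count on the reduced clause set, 0 assignments work.
(One model: x1=F, x2=T, x3=T, x4=F, x5=T.)
Total: 1 + 0 = 1.

1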